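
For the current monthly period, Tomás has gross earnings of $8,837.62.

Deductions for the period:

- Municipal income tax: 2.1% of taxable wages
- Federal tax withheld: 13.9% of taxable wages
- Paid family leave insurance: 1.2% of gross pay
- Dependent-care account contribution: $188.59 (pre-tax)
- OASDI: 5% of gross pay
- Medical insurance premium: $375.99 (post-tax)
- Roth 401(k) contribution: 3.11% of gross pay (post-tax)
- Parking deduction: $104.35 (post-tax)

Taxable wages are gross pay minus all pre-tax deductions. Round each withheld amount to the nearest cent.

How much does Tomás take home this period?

Dependent-care account contribution: $188.59
Taxable wages = $8,837.62 − $188.59 = $8,649.03
Municipal income tax: $8,649.03 × 0.021 = $181.63
Federal tax withheld: $8,649.03 × 0.139 = $1,202.22
OASDI: $8,837.62 × 0.05 = $441.88
Paid family leave insurance: $8,837.62 × 0.012 = $106.05
Roth 401(k) contribution: $8,837.62 × 0.0311 = $274.85
Parking deduction: $104.35
Medical insurance premium: $375.99
Total deductions = $188.59 + $181.63 + $1,202.22 + $441.88 + $106.05 + $274.85 + $104.35 + $375.99 = $2,875.56
Net pay = $8,837.62 − $2,875.56 = $5,962.06

$5,962.06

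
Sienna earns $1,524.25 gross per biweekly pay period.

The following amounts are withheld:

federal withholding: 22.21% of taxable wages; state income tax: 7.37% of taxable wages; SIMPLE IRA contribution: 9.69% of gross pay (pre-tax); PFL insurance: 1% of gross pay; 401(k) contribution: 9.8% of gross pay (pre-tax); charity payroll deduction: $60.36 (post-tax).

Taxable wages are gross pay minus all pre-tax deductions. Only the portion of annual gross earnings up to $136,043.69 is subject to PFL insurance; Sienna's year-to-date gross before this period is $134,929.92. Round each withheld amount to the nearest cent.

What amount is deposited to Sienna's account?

401(k) contribution: $1,524.25 × 0.098 = $149.38
SIMPLE IRA contribution: $1,524.25 × 0.0969 = $147.70
Pre-tax total = $149.38 + $147.70 = $297.08
Taxable wages = $1,524.25 − $297.08 = $1,227.17
Federal withholding: $1,227.17 × 0.2221 = $272.55
State income tax: $1,227.17 × 0.0737 = $90.44
PFL insurance: only $136,043.69 − $134,929.92 = $1,113.77 of this check is subject → $1,113.77 × 0.01 = $11.14
Charity payroll deduction: $60.36
Total deductions = $149.38 + $147.70 + $272.55 + $90.44 + $11.14 + $60.36 = $731.57
Net pay = $1,524.25 − $731.57 = $792.68

$792.68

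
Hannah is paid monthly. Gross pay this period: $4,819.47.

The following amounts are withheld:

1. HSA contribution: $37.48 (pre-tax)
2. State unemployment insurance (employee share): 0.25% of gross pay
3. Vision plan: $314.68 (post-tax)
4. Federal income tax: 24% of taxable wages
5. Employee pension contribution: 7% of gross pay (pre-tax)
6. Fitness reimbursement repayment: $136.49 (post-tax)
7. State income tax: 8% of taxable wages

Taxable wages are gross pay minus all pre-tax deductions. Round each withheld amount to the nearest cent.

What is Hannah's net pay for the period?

$2,559.13

HSA contribution: $37.48
Employee pension contribution: $4,819.47 × 0.07 = $337.36
Pre-tax total = $37.48 + $337.36 = $374.84
Taxable wages = $4,819.47 − $374.84 = $4,444.63
Federal income tax: $4,444.63 × 0.24 = $1,066.71
State income tax: $4,444.63 × 0.08 = $355.57
State unemployment insurance (employee share): $4,819.47 × 0.0025 = $12.05
Vision plan: $314.68
Fitness reimbursement repayment: $136.49
Total deductions = $37.48 + $337.36 + $1,066.71 + $355.57 + $12.05 + $314.68 + $136.49 = $2,260.34
Net pay = $4,819.47 − $2,260.34 = $2,559.13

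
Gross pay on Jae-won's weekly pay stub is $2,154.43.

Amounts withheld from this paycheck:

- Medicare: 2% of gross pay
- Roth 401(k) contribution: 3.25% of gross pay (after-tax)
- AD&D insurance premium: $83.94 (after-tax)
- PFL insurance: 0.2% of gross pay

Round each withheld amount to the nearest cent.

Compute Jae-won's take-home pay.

$1,953.07

Medicare: $2,154.43 × 0.02 = $43.09
PFL insurance: $2,154.43 × 0.002 = $4.31
Roth 401(k) contribution: $2,154.43 × 0.0325 = $70.02
AD&D insurance premium: $83.94
Total deductions = $43.09 + $4.31 + $70.02 + $83.94 = $201.36
Net pay = $2,154.43 − $201.36 = $1,953.07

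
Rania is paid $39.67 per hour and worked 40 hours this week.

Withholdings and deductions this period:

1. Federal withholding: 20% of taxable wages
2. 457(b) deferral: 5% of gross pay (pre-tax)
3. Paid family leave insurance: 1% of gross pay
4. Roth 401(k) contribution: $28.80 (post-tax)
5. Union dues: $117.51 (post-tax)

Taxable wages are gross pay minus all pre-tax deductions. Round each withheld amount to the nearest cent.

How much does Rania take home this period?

Gross pay: 40 × $39.67 = $1,586.80
457(b) deferral: $1,586.80 × 0.05 = $79.34
Taxable wages = $1,586.80 − $79.34 = $1,507.46
Federal withholding: $1,507.46 × 0.2 = $301.49
Paid family leave insurance: $1,586.80 × 0.01 = $15.87
Roth 401(k) contribution: $28.80
Union dues: $117.51
Total deductions = $79.34 + $301.49 + $15.87 + $28.80 + $117.51 = $543.01
Net pay = $1,586.80 − $543.01 = $1,043.79

$1,043.79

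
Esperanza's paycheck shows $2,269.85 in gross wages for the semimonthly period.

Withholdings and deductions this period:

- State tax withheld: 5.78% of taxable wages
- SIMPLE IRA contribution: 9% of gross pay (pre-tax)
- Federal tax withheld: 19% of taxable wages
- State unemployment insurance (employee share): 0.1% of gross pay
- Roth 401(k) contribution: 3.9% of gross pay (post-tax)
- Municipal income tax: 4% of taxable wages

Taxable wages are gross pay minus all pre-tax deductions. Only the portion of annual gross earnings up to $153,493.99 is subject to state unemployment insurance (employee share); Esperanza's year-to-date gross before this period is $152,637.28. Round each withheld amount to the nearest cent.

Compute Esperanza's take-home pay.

$1,381.71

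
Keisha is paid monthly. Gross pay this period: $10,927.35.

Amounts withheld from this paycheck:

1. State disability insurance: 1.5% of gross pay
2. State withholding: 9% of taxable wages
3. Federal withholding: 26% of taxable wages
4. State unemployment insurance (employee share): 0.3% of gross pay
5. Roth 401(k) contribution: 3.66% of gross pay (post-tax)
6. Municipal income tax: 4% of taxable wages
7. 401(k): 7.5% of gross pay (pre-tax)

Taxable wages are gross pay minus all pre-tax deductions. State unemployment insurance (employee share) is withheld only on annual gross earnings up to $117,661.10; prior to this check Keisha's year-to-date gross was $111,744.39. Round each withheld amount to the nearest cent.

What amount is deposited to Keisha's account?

401(k): $10,927.35 × 0.075 = $819.55
Taxable wages = $10,927.35 − $819.55 = $10,107.80
Federal withholding: $10,107.80 × 0.26 = $2,628.03
Municipal income tax: $10,107.80 × 0.04 = $404.31
State withholding: $10,107.80 × 0.09 = $909.70
State unemployment insurance (employee share): only $117,661.10 − $111,744.39 = $5,916.71 of this check is subject → $5,916.71 × 0.003 = $17.75
State disability insurance: $10,927.35 × 0.015 = $163.91
Roth 401(k) contribution: $10,927.35 × 0.0366 = $399.94
Total deductions = $819.55 + $2,628.03 + $404.31 + $909.70 + $17.75 + $163.91 + $399.94 = $5,343.19
Net pay = $10,927.35 − $5,343.19 = $5,584.16

$5,584.16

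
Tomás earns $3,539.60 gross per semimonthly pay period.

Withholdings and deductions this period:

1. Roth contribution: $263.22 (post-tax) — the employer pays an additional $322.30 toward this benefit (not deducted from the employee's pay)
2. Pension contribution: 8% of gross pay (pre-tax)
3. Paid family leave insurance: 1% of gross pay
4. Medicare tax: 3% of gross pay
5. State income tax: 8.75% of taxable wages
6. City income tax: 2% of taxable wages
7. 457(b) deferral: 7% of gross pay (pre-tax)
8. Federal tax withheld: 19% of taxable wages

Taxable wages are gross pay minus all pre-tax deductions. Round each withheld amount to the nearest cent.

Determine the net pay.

$1,708.77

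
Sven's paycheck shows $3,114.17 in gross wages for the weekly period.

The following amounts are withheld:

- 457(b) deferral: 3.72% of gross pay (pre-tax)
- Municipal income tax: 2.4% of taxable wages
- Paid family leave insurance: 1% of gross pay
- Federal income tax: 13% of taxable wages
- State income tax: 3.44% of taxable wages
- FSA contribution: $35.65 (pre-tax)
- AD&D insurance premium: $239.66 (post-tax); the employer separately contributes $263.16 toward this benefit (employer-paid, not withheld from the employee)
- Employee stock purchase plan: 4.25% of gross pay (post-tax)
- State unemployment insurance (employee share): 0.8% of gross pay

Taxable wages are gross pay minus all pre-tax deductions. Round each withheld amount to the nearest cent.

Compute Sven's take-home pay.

$1,976.44

457(b) deferral: $3,114.17 × 0.0372 = $115.85
FSA contribution: $35.65
Pre-tax total = $115.85 + $35.65 = $151.50
Taxable wages = $3,114.17 − $151.50 = $2,962.67
Municipal income tax: $2,962.67 × 0.024 = $71.10
Federal income tax: $2,962.67 × 0.13 = $385.15
State income tax: $2,962.67 × 0.0344 = $101.92
State unemployment insurance (employee share): $3,114.17 × 0.008 = $24.91
Paid family leave insurance: $3,114.17 × 0.01 = $31.14
Employee stock purchase plan: $3,114.17 × 0.0425 = $132.35
AD&D insurance premium: $239.66
(Employer's $263.16 toward AD&D insurance premium is not withheld from the employee.)
Total deductions = $115.85 + $35.65 + $71.10 + $385.15 + $101.92 + $24.91 + $31.14 + $132.35 + $239.66 = $1,137.73
Net pay = $3,114.17 − $1,137.73 = $1,976.44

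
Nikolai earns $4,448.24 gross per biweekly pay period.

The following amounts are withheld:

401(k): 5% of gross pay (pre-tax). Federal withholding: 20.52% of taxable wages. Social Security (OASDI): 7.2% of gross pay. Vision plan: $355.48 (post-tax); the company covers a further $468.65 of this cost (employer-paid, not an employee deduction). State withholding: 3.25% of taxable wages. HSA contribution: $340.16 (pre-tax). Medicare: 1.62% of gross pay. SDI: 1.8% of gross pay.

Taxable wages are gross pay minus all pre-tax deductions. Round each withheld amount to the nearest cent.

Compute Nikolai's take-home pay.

HSA contribution: $340.16
401(k): $4,448.24 × 0.05 = $222.41
Pre-tax total = $340.16 + $222.41 = $562.57
Taxable wages = $4,448.24 − $562.57 = $3,885.67
Federal withholding: $3,885.67 × 0.2052 = $797.34
State withholding: $3,885.67 × 0.0325 = $126.28
Social Security (OASDI): $4,448.24 × 0.072 = $320.27
Medicare: $4,448.24 × 0.0162 = $72.06
SDI: $4,448.24 × 0.018 = $80.07
Vision plan: $355.48
(Employer's $468.65 toward vision plan is not withheld from the employee.)
Total deductions = $340.16 + $222.41 + $797.34 + $126.28 + $320.27 + $72.06 + $80.07 + $355.48 = $2,314.07
Net pay = $4,448.24 − $2,314.07 = $2,134.17

$2,134.17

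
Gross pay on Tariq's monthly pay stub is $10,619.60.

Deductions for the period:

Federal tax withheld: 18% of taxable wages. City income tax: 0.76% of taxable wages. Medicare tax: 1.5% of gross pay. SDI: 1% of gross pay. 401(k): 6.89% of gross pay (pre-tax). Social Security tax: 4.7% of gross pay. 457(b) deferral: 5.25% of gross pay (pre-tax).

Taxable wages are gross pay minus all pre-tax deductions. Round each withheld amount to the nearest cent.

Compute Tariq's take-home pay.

$6,815.39

457(b) deferral: $10,619.60 × 0.0525 = $557.53
401(k): $10,619.60 × 0.0689 = $731.69
Pre-tax total = $557.53 + $731.69 = $1,289.22
Taxable wages = $10,619.60 − $1,289.22 = $9,330.38
City income tax: $9,330.38 × 0.0076 = $70.91
Federal tax withheld: $9,330.38 × 0.18 = $1,679.47
Medicare tax: $10,619.60 × 0.015 = $159.29
Social Security tax: $10,619.60 × 0.047 = $499.12
SDI: $10,619.60 × 0.01 = $106.20
Total deductions = $557.53 + $731.69 + $70.91 + $1,679.47 + $159.29 + $499.12 + $106.20 = $3,804.21
Net pay = $10,619.60 − $3,804.21 = $6,815.39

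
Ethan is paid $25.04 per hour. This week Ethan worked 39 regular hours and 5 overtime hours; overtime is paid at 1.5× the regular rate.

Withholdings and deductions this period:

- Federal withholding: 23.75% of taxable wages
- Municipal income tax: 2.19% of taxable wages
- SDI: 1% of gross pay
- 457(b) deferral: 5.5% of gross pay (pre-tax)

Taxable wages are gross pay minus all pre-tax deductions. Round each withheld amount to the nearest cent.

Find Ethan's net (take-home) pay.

$803.25

Regular pay: 39 × $25.04 = $976.56
Overtime pay: 5 × $25.04 × 1.5 = $187.80
Gross pay = $976.56 + $187.80 = $1,164.36
457(b) deferral: $1,164.36 × 0.055 = $64.04
Taxable wages = $1,164.36 − $64.04 = $1,100.32
Municipal income tax: $1,100.32 × 0.0219 = $24.10
Federal withholding: $1,100.32 × 0.2375 = $261.33
SDI: $1,164.36 × 0.01 = $11.64
Total deductions = $64.04 + $24.10 + $261.33 + $11.64 = $361.11
Net pay = $1,164.36 − $361.11 = $803.25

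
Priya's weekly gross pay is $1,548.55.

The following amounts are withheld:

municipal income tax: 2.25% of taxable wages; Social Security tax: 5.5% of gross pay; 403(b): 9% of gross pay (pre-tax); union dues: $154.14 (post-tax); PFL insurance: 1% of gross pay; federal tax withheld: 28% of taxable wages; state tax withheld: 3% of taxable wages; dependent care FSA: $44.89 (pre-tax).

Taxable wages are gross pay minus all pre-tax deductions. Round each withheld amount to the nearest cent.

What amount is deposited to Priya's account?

$655.86

Dependent care FSA: $44.89
403(b): $1,548.55 × 0.09 = $139.37
Pre-tax total = $44.89 + $139.37 = $184.26
Taxable wages = $1,548.55 − $184.26 = $1,364.29
Municipal income tax: $1,364.29 × 0.0225 = $30.70
Federal tax withheld: $1,364.29 × 0.28 = $382.00
State tax withheld: $1,364.29 × 0.03 = $40.93
Social Security tax: $1,548.55 × 0.055 = $85.17
PFL insurance: $1,548.55 × 0.01 = $15.49
Union dues: $154.14
Total deductions = $44.89 + $139.37 + $30.70 + $382.00 + $40.93 + $85.17 + $15.49 + $154.14 = $892.69
Net pay = $1,548.55 − $892.69 = $655.86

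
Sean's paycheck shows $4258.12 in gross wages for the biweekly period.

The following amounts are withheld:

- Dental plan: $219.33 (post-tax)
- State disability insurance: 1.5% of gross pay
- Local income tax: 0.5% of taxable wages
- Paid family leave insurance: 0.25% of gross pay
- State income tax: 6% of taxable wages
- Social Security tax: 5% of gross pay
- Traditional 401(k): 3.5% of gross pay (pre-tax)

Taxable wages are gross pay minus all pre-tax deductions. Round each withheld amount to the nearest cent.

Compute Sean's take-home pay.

$3335.23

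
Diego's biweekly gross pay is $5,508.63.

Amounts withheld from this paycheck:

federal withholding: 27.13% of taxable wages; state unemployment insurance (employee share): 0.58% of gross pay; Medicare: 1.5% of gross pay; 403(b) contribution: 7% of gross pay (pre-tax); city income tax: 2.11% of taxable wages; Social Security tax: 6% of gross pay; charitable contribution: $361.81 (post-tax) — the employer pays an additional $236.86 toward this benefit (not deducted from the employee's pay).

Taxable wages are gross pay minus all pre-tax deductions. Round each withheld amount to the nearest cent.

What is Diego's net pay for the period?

$2,818.14

403(b) contribution: $5,508.63 × 0.07 = $385.60
Taxable wages = $5,508.63 − $385.60 = $5,123.03
Federal withholding: $5,123.03 × 0.2713 = $1,389.88
City income tax: $5,123.03 × 0.0211 = $108.10
Medicare: $5,508.63 × 0.015 = $82.63
Social Security tax: $5,508.63 × 0.06 = $330.52
State unemployment insurance (employee share): $5,508.63 × 0.0058 = $31.95
Charitable contribution: $361.81
(Employer's $236.86 toward charitable contribution is not withheld from the employee.)
Total deductions = $385.60 + $1,389.88 + $108.10 + $82.63 + $330.52 + $31.95 + $361.81 = $2,690.49
Net pay = $5,508.63 − $2,690.49 = $2,818.14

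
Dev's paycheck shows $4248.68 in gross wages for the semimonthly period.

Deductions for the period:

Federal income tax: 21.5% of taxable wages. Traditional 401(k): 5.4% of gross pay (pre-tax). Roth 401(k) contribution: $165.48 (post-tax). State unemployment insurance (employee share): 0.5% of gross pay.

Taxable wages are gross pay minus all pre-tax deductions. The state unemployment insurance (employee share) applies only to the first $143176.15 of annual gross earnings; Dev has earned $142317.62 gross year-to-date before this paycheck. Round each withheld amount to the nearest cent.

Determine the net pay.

Traditional 401(k): $4248.68 × 0.054 = $229.43
Taxable wages = $4248.68 − $229.43 = $4019.25
Federal income tax: $4019.25 × 0.215 = $864.14
State unemployment insurance (employee share): only $143176.15 − $142317.62 = $858.53 of this check is subject → $858.53 × 0.005 = $4.29
Roth 401(k) contribution: $165.48
Total deductions = $229.43 + $864.14 + $4.29 + $165.48 = $1263.34
Net pay = $4248.68 − $1263.34 = $2985.34

$2985.34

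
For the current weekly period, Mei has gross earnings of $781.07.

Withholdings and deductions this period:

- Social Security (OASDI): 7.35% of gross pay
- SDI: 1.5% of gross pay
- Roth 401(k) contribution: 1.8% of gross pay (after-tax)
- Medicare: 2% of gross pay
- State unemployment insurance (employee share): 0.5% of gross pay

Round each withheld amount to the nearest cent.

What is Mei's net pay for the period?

$678.35

State unemployment insurance (employee share): $781.07 × 0.005 = $3.91
Social Security (OASDI): $781.07 × 0.0735 = $57.41
SDI: $781.07 × 0.015 = $11.72
Medicare: $781.07 × 0.02 = $15.62
Roth 401(k) contribution: $781.07 × 0.018 = $14.06
Total deductions = $3.91 + $57.41 + $11.72 + $15.62 + $14.06 = $102.72
Net pay = $781.07 − $102.72 = $678.35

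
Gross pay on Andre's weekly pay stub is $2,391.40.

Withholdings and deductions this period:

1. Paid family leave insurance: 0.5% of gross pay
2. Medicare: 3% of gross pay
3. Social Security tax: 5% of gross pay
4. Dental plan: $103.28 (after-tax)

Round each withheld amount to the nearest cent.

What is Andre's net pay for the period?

$2,084.85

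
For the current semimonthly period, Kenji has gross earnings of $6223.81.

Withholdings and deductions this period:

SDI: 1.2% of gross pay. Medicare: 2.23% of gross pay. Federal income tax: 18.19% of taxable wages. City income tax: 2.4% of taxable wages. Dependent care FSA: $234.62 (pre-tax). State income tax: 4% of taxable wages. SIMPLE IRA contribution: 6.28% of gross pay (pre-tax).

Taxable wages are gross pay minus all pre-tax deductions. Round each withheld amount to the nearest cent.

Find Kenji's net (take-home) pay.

Dependent care FSA: $234.62
SIMPLE IRA contribution: $6223.81 × 0.0628 = $390.86
Pre-tax total = $234.62 + $390.86 = $625.48
Taxable wages = $6223.81 − $625.48 = $5598.33
City income tax: $5598.33 × 0.024 = $134.36
State income tax: $5598.33 × 0.04 = $223.93
Federal income tax: $5598.33 × 0.1819 = $1018.34
SDI: $6223.81 × 0.012 = $74.69
Medicare: $6223.81 × 0.0223 = $138.79
Total deductions = $234.62 + $390.86 + $134.36 + $223.93 + $1018.34 + $74.69 + $138.79 = $2215.59
Net pay = $6223.81 − $2215.59 = $4008.22

$4008.22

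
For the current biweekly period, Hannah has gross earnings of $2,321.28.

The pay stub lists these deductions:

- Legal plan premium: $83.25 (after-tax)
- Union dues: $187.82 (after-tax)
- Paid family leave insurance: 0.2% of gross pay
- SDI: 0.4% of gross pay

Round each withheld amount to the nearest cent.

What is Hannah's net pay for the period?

$2,036.28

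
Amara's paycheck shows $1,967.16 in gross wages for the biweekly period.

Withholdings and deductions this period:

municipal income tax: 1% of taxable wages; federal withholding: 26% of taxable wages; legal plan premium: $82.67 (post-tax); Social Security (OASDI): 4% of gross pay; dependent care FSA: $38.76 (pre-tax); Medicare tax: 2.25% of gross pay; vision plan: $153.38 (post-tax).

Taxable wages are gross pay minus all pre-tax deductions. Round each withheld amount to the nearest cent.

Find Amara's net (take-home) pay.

$1,048.74

Dependent care FSA: $38.76
Taxable wages = $1,967.16 − $38.76 = $1,928.40
Municipal income tax: $1,928.40 × 0.01 = $19.28
Federal withholding: $1,928.40 × 0.26 = $501.38
Medicare tax: $1,967.16 × 0.0225 = $44.26
Social Security (OASDI): $1,967.16 × 0.04 = $78.69
Legal plan premium: $82.67
Vision plan: $153.38
Total deductions = $38.76 + $19.28 + $501.38 + $44.26 + $78.69 + $82.67 + $153.38 = $918.42
Net pay = $1,967.16 − $918.42 = $1,048.74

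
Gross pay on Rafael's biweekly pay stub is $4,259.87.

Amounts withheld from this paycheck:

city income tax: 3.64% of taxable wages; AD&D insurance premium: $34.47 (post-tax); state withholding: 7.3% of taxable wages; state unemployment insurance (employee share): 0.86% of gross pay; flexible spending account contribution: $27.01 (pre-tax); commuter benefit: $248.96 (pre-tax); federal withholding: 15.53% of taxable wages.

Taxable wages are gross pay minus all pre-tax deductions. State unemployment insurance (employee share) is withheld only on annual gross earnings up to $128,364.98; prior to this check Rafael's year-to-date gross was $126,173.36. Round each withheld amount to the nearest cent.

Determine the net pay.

$2,876.05

Flexible spending account contribution: $27.01
Commuter benefit: $248.96
Pre-tax total = $27.01 + $248.96 = $275.97
Taxable wages = $4,259.87 − $275.97 = $3,983.90
City income tax: $3,983.90 × 0.0364 = $145.01
State withholding: $3,983.90 × 0.073 = $290.82
Federal withholding: $3,983.90 × 0.1553 = $618.70
State unemployment insurance (employee share): only $128,364.98 − $126,173.36 = $2,191.62 of this check is subject → $2,191.62 × 0.0086 = $18.85
AD&D insurance premium: $34.47
Total deductions = $27.01 + $248.96 + $145.01 + $290.82 + $618.70 + $18.85 + $34.47 = $1,383.82
Net pay = $4,259.87 − $1,383.82 = $2,876.05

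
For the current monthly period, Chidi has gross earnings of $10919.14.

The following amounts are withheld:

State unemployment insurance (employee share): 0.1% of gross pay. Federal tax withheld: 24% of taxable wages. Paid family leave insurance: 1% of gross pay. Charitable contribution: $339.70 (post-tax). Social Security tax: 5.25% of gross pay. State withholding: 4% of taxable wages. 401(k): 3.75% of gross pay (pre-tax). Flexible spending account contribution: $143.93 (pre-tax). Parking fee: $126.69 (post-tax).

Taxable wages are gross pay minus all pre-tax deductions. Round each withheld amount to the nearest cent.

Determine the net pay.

Flexible spending account contribution: $143.93
401(k): $10919.14 × 0.0375 = $409.47
Pre-tax total = $143.93 + $409.47 = $553.40
Taxable wages = $10919.14 − $553.40 = $10365.74
Federal tax withheld: $10365.74 × 0.24 = $2487.78
State withholding: $10365.74 × 0.04 = $414.63
State unemployment insurance (employee share): $10919.14 × 0.001 = $10.92
Social Security tax: $10919.14 × 0.0525 = $573.25
Paid family leave insurance: $10919.14 × 0.01 = $109.19
Charitable contribution: $339.70
Parking fee: $126.69
Total deductions = $143.93 + $409.47 + $2487.78 + $414.63 + $10.92 + $573.25 + $109.19 + $339.70 + $126.69 = $4615.56
Net pay = $10919.14 − $4615.56 = $6303.58

$6303.58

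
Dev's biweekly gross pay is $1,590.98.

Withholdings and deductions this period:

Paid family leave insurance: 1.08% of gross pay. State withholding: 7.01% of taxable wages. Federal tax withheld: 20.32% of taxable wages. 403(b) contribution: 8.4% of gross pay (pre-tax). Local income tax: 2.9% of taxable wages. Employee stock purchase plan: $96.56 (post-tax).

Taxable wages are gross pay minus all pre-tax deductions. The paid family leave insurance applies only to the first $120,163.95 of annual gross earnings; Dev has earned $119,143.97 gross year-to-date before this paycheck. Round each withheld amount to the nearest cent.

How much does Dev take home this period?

$909.21

403(b) contribution: $1,590.98 × 0.084 = $133.64
Taxable wages = $1,590.98 − $133.64 = $1,457.34
State withholding: $1,457.34 × 0.0701 = $102.16
Local income tax: $1,457.34 × 0.029 = $42.26
Federal tax withheld: $1,457.34 × 0.2032 = $296.13
Paid family leave insurance: only $120,163.95 − $119,143.97 = $1,019.98 of this check is subject → $1,019.98 × 0.0108 = $11.02
Employee stock purchase plan: $96.56
Total deductions = $133.64 + $102.16 + $42.26 + $296.13 + $11.02 + $96.56 = $681.77
Net pay = $1,590.98 − $681.77 = $909.21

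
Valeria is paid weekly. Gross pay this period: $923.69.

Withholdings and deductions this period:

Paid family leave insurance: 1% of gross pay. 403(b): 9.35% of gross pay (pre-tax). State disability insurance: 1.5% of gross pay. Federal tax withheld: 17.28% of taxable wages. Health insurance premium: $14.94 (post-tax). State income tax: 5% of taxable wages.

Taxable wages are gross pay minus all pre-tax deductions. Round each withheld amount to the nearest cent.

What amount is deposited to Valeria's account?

$612.72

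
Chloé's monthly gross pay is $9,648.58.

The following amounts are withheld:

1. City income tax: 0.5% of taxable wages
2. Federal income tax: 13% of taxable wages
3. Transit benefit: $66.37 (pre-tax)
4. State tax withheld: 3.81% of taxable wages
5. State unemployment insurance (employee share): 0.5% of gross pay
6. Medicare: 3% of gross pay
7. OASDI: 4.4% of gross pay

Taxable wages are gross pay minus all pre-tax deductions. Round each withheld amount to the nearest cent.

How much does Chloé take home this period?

$7,161.29

Transit benefit: $66.37
Taxable wages = $9,648.58 − $66.37 = $9,582.21
Federal income tax: $9,582.21 × 0.13 = $1,245.69
State tax withheld: $9,582.21 × 0.0381 = $365.08
City income tax: $9,582.21 × 0.005 = $47.91
State unemployment insurance (employee share): $9,648.58 × 0.005 = $48.24
OASDI: $9,648.58 × 0.044 = $424.54
Medicare: $9,648.58 × 0.03 = $289.46
Total deductions = $66.37 + $1,245.69 + $365.08 + $47.91 + $48.24 + $424.54 + $289.46 = $2,487.29
Net pay = $9,648.58 − $2,487.29 = $7,161.29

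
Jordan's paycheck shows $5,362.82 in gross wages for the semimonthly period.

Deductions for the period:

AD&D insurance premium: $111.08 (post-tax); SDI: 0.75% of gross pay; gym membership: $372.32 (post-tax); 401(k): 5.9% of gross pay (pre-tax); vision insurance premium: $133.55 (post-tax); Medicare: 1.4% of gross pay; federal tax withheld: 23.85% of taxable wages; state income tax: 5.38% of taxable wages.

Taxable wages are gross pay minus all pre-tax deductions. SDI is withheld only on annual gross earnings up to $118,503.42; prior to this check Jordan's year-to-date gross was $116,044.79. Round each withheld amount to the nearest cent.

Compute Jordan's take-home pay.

401(k): $5,362.82 × 0.059 = $316.41
Taxable wages = $5,362.82 − $316.41 = $5,046.41
State income tax: $5,046.41 × 0.0538 = $271.50
Federal tax withheld: $5,046.41 × 0.2385 = $1,203.57
SDI: only $118,503.42 − $116,044.79 = $2,458.63 of this check is subject → $2,458.63 × 0.0075 = $18.44
Medicare: $5,362.82 × 0.014 = $75.08
AD&D insurance premium: $111.08
Vision insurance premium: $133.55
Gym membership: $372.32
Total deductions = $316.41 + $271.50 + $1,203.57 + $18.44 + $75.08 + $111.08 + $133.55 + $372.32 = $2,501.95
Net pay = $5,362.82 − $2,501.95 = $2,860.87

$2,860.87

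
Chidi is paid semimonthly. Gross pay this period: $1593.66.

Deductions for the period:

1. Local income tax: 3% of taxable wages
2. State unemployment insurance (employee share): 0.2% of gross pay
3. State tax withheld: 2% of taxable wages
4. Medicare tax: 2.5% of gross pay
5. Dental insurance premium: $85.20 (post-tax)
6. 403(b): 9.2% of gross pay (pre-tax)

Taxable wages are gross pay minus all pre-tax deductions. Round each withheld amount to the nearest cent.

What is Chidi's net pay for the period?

403(b): $1593.66 × 0.092 = $146.62
Taxable wages = $1593.66 − $146.62 = $1447.04
Local income tax: $1447.04 × 0.03 = $43.41
State tax withheld: $1447.04 × 0.02 = $28.94
State unemployment insurance (employee share): $1593.66 × 0.002 = $3.19
Medicare tax: $1593.66 × 0.025 = $39.84
Dental insurance premium: $85.20
Total deductions = $146.62 + $43.41 + $28.94 + $3.19 + $39.84 + $85.20 = $347.20
Net pay = $1593.66 − $347.20 = $1246.46

$1246.46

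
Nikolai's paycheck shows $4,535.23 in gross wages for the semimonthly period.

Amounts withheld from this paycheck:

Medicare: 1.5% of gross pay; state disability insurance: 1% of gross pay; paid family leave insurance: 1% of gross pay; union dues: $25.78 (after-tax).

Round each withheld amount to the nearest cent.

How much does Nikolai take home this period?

State disability insurance: $4,535.23 × 0.01 = $45.35
Paid family leave insurance: $4,535.23 × 0.01 = $45.35
Medicare: $4,535.23 × 0.015 = $68.03
Union dues: $25.78
Total deductions = $45.35 + $45.35 + $68.03 + $25.78 = $184.51
Net pay = $4,535.23 − $184.51 = $4,350.72

$4,350.72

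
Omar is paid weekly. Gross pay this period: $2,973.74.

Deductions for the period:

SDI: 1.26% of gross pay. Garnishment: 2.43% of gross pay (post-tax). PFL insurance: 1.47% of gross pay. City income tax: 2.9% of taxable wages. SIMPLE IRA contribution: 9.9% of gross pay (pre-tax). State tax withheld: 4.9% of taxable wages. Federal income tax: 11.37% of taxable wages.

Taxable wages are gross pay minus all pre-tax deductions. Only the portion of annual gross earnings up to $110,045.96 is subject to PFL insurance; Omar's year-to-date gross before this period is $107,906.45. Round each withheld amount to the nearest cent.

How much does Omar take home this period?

SIMPLE IRA contribution: $2,973.74 × 0.099 = $294.40
Taxable wages = $2,973.74 − $294.40 = $2,679.34
City income tax: $2,679.34 × 0.029 = $77.70
Federal income tax: $2,679.34 × 0.1137 = $304.64
State tax withheld: $2,679.34 × 0.049 = $131.29
PFL insurance: only $110,045.96 − $107,906.45 = $2,139.51 of this check is subject → $2,139.51 × 0.0147 = $31.45
SDI: $2,973.74 × 0.0126 = $37.47
Garnishment: $2,973.74 × 0.0243 = $72.26
Total deductions = $294.40 + $77.70 + $304.64 + $131.29 + $31.45 + $37.47 + $72.26 = $949.21
Net pay = $2,973.74 − $949.21 = $2,024.53

$2,024.53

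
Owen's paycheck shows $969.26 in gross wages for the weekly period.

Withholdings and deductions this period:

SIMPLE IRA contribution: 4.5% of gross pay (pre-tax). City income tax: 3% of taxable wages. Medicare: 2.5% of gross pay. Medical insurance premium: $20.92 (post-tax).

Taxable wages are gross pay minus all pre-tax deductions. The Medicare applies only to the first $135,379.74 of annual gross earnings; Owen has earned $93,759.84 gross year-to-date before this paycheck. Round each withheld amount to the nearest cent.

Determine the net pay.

$852.72

SIMPLE IRA contribution: $969.26 × 0.045 = $43.62
Taxable wages = $969.26 − $43.62 = $925.64
City income tax: $925.64 × 0.03 = $27.77
Medicare: cap not yet reached, full $969.26 is subject → $969.26 × 0.025 = $24.23
Medical insurance premium: $20.92
Total deductions = $43.62 + $27.77 + $24.23 + $20.92 = $116.54
Net pay = $969.26 − $116.54 = $852.72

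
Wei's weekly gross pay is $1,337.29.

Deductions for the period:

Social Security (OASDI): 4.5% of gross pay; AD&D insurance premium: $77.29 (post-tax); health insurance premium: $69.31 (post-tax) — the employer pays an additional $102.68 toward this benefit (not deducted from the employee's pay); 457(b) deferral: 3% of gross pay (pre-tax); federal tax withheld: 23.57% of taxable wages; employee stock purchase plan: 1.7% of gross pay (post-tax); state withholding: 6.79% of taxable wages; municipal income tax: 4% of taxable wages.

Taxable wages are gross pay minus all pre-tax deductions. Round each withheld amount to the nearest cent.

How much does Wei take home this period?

$621.95

457(b) deferral: $1,337.29 × 0.03 = $40.12
Taxable wages = $1,337.29 − $40.12 = $1,297.17
Municipal income tax: $1,297.17 × 0.04 = $51.89
State withholding: $1,297.17 × 0.0679 = $88.08
Federal tax withheld: $1,297.17 × 0.2357 = $305.74
Social Security (OASDI): $1,337.29 × 0.045 = $60.18
AD&D insurance premium: $77.29
Employee stock purchase plan: $1,337.29 × 0.017 = $22.73
Health insurance premium: $69.31
(Employer's $102.68 toward health insurance premium is not withheld from the employee.)
Total deductions = $40.12 + $51.89 + $88.08 + $305.74 + $60.18 + $77.29 + $22.73 + $69.31 = $715.34
Net pay = $1,337.29 − $715.34 = $621.95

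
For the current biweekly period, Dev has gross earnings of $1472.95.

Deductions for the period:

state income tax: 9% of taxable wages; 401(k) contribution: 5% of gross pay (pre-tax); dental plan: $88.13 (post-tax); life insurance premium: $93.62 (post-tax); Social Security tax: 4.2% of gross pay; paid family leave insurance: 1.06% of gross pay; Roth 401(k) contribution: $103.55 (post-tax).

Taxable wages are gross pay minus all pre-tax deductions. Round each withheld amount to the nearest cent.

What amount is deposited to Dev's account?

$910.59

401(k) contribution: $1472.95 × 0.05 = $73.65
Taxable wages = $1472.95 − $73.65 = $1399.30
State income tax: $1399.30 × 0.09 = $125.94
Social Security tax: $1472.95 × 0.042 = $61.86
Paid family leave insurance: $1472.95 × 0.0106 = $15.61
Life insurance premium: $93.62
Roth 401(k) contribution: $103.55
Dental plan: $88.13
Total deductions = $73.65 + $125.94 + $61.86 + $15.61 + $93.62 + $103.55 + $88.13 = $562.36
Net pay = $1472.95 − $562.36 = $910.59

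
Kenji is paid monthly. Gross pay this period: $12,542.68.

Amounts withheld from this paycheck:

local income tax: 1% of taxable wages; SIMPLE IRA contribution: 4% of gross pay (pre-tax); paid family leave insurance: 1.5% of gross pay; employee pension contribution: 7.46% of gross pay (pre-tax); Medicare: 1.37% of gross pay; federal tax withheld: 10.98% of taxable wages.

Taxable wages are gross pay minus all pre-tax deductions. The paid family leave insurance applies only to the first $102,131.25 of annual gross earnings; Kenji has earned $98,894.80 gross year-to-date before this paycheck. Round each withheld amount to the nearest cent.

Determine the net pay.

$9,554.50

SIMPLE IRA contribution: $12,542.68 × 0.04 = $501.71
Employee pension contribution: $12,542.68 × 0.0746 = $935.68
Pre-tax total = $501.71 + $935.68 = $1,437.39
Taxable wages = $12,542.68 − $1,437.39 = $11,105.29
Federal tax withheld: $11,105.29 × 0.1098 = $1,219.36
Local income tax: $11,105.29 × 0.01 = $111.05
Medicare: $12,542.68 × 0.0137 = $171.83
Paid family leave insurance: only $102,131.25 − $98,894.80 = $3,236.45 of this check is subject → $3,236.45 × 0.015 = $48.55
Total deductions = $501.71 + $935.68 + $1,219.36 + $111.05 + $171.83 + $48.55 = $2,988.18
Net pay = $12,542.68 − $2,988.18 = $9,554.50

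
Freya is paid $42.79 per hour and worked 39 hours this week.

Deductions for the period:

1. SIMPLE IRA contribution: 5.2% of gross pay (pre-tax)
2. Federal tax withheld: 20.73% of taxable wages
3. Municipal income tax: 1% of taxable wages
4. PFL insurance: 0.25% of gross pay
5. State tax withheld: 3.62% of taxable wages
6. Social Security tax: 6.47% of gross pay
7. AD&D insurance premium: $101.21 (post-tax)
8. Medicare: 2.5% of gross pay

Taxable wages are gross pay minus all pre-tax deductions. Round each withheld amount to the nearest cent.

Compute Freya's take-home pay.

$925.92

Gross pay: 39 × $42.79 = $1,668.81
SIMPLE IRA contribution: $1,668.81 × 0.052 = $86.78
Taxable wages = $1,668.81 − $86.78 = $1,582.03
Federal tax withheld: $1,582.03 × 0.2073 = $327.95
Municipal income tax: $1,582.03 × 0.01 = $15.82
State tax withheld: $1,582.03 × 0.0362 = $57.27
PFL insurance: $1,668.81 × 0.0025 = $4.17
Social Security tax: $1,668.81 × 0.0647 = $107.97
Medicare: $1,668.81 × 0.025 = $41.72
AD&D insurance premium: $101.21
Total deductions = $86.78 + $327.95 + $15.82 + $57.27 + $4.17 + $107.97 + $41.72 + $101.21 = $742.89
Net pay = $1,668.81 − $742.89 = $925.92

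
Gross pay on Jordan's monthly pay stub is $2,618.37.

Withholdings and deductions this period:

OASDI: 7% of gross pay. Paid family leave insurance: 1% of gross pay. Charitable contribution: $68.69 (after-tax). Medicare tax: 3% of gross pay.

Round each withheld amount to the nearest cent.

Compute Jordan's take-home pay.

$2,261.66

Paid family leave insurance: $2,618.37 × 0.01 = $26.18
OASDI: $2,618.37 × 0.07 = $183.29
Medicare tax: $2,618.37 × 0.03 = $78.55
Charitable contribution: $68.69
Total deductions = $26.18 + $183.29 + $78.55 + $68.69 = $356.71
Net pay = $2,618.37 − $356.71 = $2,261.66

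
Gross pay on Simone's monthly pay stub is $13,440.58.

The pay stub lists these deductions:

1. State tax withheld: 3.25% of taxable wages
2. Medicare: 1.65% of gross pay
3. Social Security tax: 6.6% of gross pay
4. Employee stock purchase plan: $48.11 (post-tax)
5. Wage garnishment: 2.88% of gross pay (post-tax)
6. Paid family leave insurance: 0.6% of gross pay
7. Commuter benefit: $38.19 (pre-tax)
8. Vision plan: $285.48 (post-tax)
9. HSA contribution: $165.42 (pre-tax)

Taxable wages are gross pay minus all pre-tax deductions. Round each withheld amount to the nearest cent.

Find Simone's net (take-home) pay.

$10,896.60

Commuter benefit: $38.19
HSA contribution: $165.42
Pre-tax total = $38.19 + $165.42 = $203.61
Taxable wages = $13,440.58 − $203.61 = $13,236.97
State tax withheld: $13,236.97 × 0.0325 = $430.20
Medicare: $13,440.58 × 0.0165 = $221.77
Social Security tax: $13,440.58 × 0.066 = $887.08
Paid family leave insurance: $13,440.58 × 0.006 = $80.64
Employee stock purchase plan: $48.11
Vision plan: $285.48
Wage garnishment: $13,440.58 × 0.0288 = $387.09
Total deductions = $38.19 + $165.42 + $430.20 + $221.77 + $887.08 + $80.64 + $48.11 + $285.48 + $387.09 = $2,543.98
Net pay = $13,440.58 − $2,543.98 = $10,896.60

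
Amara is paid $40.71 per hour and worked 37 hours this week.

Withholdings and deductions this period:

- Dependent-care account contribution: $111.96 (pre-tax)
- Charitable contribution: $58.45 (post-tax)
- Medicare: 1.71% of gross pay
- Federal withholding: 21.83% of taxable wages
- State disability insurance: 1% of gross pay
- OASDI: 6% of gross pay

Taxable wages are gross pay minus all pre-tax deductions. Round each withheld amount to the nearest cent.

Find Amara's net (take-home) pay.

Gross pay: 37 × $40.71 = $1506.27
Dependent-care account contribution: $111.96
Taxable wages = $1506.27 − $111.96 = $1394.31
Federal withholding: $1394.31 × 0.2183 = $304.38
State disability insurance: $1506.27 × 0.01 = $15.06
Medicare: $1506.27 × 0.0171 = $25.76
OASDI: $1506.27 × 0.06 = $90.38
Charitable contribution: $58.45
Total deductions = $111.96 + $304.38 + $15.06 + $25.76 + $90.38 + $58.45 = $605.99
Net pay = $1506.27 − $605.99 = $900.28

$900.28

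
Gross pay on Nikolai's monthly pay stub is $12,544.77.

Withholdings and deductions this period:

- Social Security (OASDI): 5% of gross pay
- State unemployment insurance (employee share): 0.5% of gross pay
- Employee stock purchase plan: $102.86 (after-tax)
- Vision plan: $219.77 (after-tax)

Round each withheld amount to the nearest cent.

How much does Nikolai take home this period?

State unemployment insurance (employee share): $12,544.77 × 0.005 = $62.72
Social Security (OASDI): $12,544.77 × 0.05 = $627.24
Employee stock purchase plan: $102.86
Vision plan: $219.77
Total deductions = $62.72 + $627.24 + $102.86 + $219.77 = $1,012.59
Net pay = $12,544.77 − $1,012.59 = $11,532.18

$11,532.18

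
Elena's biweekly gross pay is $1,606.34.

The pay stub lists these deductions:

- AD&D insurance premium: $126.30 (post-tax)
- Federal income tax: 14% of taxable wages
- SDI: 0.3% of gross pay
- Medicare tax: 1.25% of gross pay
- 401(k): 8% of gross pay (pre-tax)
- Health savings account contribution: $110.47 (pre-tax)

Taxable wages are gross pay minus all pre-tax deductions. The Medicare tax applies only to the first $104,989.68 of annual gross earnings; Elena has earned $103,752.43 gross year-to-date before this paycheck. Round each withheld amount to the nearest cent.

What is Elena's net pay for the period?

401(k): $1,606.34 × 0.08 = $128.51
Health savings account contribution: $110.47
Pre-tax total = $128.51 + $110.47 = $238.98
Taxable wages = $1,606.34 − $238.98 = $1,367.36
Federal income tax: $1,367.36 × 0.14 = $191.43
SDI: $1,606.34 × 0.003 = $4.82
Medicare tax: only $104,989.68 − $103,752.43 = $1,237.25 of this check is subject → $1,237.25 × 0.0125 = $15.47
AD&D insurance premium: $126.30
Total deductions = $128.51 + $110.47 + $191.43 + $4.82 + $15.47 + $126.30 = $577.00
Net pay = $1,606.34 − $577.00 = $1,029.34

$1,029.34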